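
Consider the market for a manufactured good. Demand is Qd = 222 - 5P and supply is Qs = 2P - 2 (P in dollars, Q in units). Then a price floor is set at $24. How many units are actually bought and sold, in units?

Without the control the market clears where 222 - 5P = 2P - 2, i.e. P* = 32 and Q* = 62.
Since 24 is below P* = 32, the floor does not bind and the free-market outcome prevails.

62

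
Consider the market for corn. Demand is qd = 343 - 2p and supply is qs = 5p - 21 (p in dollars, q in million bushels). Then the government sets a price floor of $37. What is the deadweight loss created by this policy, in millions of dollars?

0

Without the control the market clears where 343 - 2p = 5p - 21, i.e. p* = 52 and q* = 239.
The floor of 37 is below the equilibrium price 52, so it is not binding; the market clears at p* = 52, q* = 239.
Since the control does not bind, no trades are prevented and deadweight loss is zero.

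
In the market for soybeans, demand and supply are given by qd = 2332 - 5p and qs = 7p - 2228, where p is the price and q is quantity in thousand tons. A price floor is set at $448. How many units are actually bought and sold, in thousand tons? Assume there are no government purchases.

Without the control the market clears where 2332 - 5p = 7p - 2228, i.e. p* = 380 and q* = 432.
Since 448 > 380, the floor is binding.
At p = 448: qd = 2332 - 5·448 = 92 and qs = 7·448 - 2228 = 908.
The quantity actually transacted is the short side, demand: 92.

92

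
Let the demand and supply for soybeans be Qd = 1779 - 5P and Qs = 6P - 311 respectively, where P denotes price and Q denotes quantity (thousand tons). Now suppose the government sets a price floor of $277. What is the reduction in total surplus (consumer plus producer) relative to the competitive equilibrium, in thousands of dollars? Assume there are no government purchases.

34691.25

In a free market, 1779 - 5P = 6P - 311 gives the equilibrium P* = 190, Q* = 829.
The floor of 277 is above the equilibrium price 190, so it binds.
At P = 277: Qd = 1779 - 5·277 = 394 and Qs = 6·277 - 311 = 1351.
Quantity traded falls to 394. At Q = 394 the demand price is (1779 - 394)/5 = 277 and the supply price is (311 + 394)/6 = 117.5.
Deadweight loss = ½ · (277 - 117.5) · (829 - 394) = ½ · 159.5 · 435 = 34691.25.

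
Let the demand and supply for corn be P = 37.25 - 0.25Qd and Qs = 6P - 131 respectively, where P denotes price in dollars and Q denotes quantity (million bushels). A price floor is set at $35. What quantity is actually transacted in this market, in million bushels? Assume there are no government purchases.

Rearranging demand gives Qd = 149 - 4P. In a free market, 149 - 4P = 6P - 131 gives the equilibrium P* = 28, Q* = 37.
Since 35 > 28, the floor is binding.
At P = 35: Qd = 149 - 4·35 = 9 and Qs = 6·35 - 131 = 79.
The quantity actually transacted is the short side, demand: 9.

9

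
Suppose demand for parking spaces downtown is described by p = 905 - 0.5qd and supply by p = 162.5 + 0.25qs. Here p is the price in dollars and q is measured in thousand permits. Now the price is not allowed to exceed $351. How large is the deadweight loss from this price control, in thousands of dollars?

20886

Rearranging demand gives qd = 1810 - 2p; rearranging supply gives qs = 4p - 650. Setting quantity demanded equal to quantity supplied, 1810 - 2p = 4p - 650, gives p* = 410 and q* = 990.
The ceiling of 351 is below the equilibrium price 410, so it binds.
At p = 351: qd = 1810 - 2·351 = 1108 and qs = 4·351 - 650 = 754.
Quantity traded falls to 754. At q = 754 the demand price is (1810 - 754)/2 = 528 and the supply price is (650 + 754)/4 = 351.
Deadweight loss = ½ · (528 - 351) · (990 - 754) = ½ · 177 · 236 = 20886.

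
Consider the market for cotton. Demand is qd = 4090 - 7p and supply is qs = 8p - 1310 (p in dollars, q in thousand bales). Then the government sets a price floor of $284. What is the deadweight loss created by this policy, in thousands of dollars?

0

Setting quantity demanded equal to quantity supplied, 4090 - 7p = 8p - 1310, gives p* = 360 and q* = 1570.
Since 284 is below p* = 360, the floor does not bind and the free-market outcome prevails.
Since the control does not bind, no trades are prevented and deadweight loss is zero.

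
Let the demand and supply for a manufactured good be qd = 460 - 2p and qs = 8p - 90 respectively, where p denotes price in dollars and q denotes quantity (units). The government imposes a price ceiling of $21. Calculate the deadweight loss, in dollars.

Equilibrium: 460 - 2p = 8p - 90, so 550 = 10p and p* = 55, q* = 350.
The ceiling of 21 is below the equilibrium price 55, so it binds.
At p = 21: qd = 460 - 2·21 = 418 and qs = 8·21 - 90 = 78.
Quantity traded falls to 78. At q = 78 the demand price is (460 - 78)/2 = 191 and the supply price is (90 + 78)/8 = 21.
Deadweight loss = ½ · (191 - 21) · (350 - 78) = ½ · 170 · 272 = 23120.

23120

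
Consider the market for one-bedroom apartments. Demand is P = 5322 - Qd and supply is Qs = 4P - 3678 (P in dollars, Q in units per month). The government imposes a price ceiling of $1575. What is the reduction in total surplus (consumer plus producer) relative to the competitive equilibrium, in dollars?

506250

Rearranging demand gives Qd = 5322 - P. Without the control the market clears where 5322 - P = 4P - 3678, i.e. P* = 1800 and Q* = 3522.
Because the ceiling (1575) lies below the market-clearing price, it is binding.
At P = 1575: Qd = 5322 - 1575 = 3747 and Qs = 4·1575 - 3678 = 2622.
Quantity traded falls to 2622. At Q = 2622 the demand price is 5322 - 2622 = 2700 and the supply price is (3678 + 2622)/4 = 1575.
Deadweight loss = ½ · (2700 - 1575) · (3522 - 2622) = ½ · 1125 · 900 = 506250.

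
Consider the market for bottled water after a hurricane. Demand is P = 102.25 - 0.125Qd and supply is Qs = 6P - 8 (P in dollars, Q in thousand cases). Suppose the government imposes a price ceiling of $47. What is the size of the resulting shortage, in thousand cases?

168

Rearranging demand gives Qd = 818 - 8P. Equilibrium: 818 - 8P = 6P - 8, so 826 = 14P and P* = 59, Q* = 346.
Because the ceiling (47) lies below the market-clearing price, it is binding.
At P = 47: Qd = 818 - 8·47 = 442 and Qs = 6·47 - 8 = 274.
Shortage = Qd - Qs = 442 - 274 = 168.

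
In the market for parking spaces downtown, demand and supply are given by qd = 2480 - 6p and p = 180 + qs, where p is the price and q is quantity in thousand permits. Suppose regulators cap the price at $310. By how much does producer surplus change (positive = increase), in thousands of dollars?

Rearranging supply gives qs = p - 180. In a free market, 2480 - 6p = p - 180 gives the equilibrium p* = 380, q* = 200.
The ceiling of 310 is below the equilibrium price 380, so it binds.
At p = 310: qd = 2480 - 6·310 = 620 and qs = 310 - 180 = 130.
Producer surplus without the control is ½ · (380 - 180) · 200 = 20000.
With the ceiling, producers sell 130 units at 310, so PS = ½ · (310 - 180) · 130 = 8450.
Change in producer surplus = 8450 - 20000 = -11550.

-11550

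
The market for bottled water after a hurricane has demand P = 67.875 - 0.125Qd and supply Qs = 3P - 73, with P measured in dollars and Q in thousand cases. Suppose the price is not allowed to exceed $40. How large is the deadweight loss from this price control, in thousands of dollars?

528

Rearranging demand gives Qd = 543 - 8P. Equilibrium: 543 - 8P = 3P - 73, so 616 = 11P and P* = 56, Q* = 95.
The ceiling of 40 is below the equilibrium price 56, so it binds.
At P = 40: Qd = 543 - 8·40 = 223 and Qs = 3·40 - 73 = 47.
Quantity traded falls to 47. At Q = 47 the demand price is (543 - 47)/8 = 62 and the supply price is (73 + 47)/3 = 40.
Deadweight loss = ½ · (62 - 40) · (95 - 47) = ½ · 22 · 48 = 528.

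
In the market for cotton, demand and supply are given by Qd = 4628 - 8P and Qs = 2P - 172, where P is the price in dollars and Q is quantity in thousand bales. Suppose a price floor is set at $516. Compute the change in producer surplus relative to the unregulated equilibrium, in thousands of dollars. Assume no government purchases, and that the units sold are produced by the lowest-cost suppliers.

Without the control the market clears where 4628 - 8P = 2P - 172, i.e. P* = 480 and Q* = 788.
Because the floor (516) lies above the market-clearing price, it is binding.
At P = 516: Qd = 4628 - 8·516 = 500 and Qs = 2·516 - 172 = 860.
Producer surplus without the control is ½ · (480 - 86) · 788 = 155236.
With the floor, 500 units are sold at 516. The supply price at Q = 500 is 336, so PS = ½ · [(516 - 86) + (516 - 336)] · 500 = 152500.
Change in producer surplus = 152500 - 155236 = -2736.

-2736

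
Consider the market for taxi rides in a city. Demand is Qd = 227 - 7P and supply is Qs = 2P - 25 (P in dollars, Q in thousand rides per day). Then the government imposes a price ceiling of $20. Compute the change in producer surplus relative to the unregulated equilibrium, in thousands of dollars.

Equilibrium: 227 - 7P = 2P - 25, so 252 = 9P and P* = 28, Q* = 31.
Since 20 < 28, the ceiling is binding.
At P = 20: Qd = 227 - 7·20 = 87 and Qs = 2·20 - 25 = 15.
Producer surplus without the control is ½ · (28 - 12.5) · 31 = 240.25.
With the ceiling, producers sell 15 units at 20, so PS = ½ · (20 - 12.5) · 15 = 56.25.
Change in producer surplus = 56.25 - 240.25 = -184.

-184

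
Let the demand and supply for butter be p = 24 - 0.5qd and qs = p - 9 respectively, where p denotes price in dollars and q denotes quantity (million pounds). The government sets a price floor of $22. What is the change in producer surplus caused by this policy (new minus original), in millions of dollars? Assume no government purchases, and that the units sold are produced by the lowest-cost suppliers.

-6

Rearranging demand gives qd = 48 - 2p. In a free market, 48 - 2p = p - 9 gives the equilibrium p* = 19, q* = 10.
Because the floor (22) lies above the market-clearing price, it is binding.
At p = 22: qd = 48 - 2·22 = 4 and qs = 22 - 9 = 13.
Producer surplus without the control is ½ · (19 - 9) · 10 = 50.
With the floor, 4 units are sold at 22. The supply price at q = 4 is 13, so PS = ½ · [(22 - 9) + (22 - 13)] · 4 = 44.
Change in producer surplus = 44 - 50 = -6.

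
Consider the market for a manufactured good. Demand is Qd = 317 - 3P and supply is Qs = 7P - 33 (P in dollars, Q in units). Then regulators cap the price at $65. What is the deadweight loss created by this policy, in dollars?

Setting quantity demanded equal to quantity supplied, 317 - 3P = 7P - 33, gives P* = 35 and Q* = 212.
Since 65 is above P* = 35, the ceiling does not bind and the free-market outcome prevails.
Since the control does not bind, no trades are prevented and deadweight loss is zero.

0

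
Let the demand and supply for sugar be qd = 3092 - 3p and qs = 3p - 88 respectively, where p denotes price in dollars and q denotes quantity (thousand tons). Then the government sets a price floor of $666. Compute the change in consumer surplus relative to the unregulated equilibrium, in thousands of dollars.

-176528

Without the control the market clears where 3092 - 3p = 3p - 88, i.e. p* = 530 and q* = 1502.
Because the floor (666) lies above the market-clearing price, it is binding.
At p = 666: qd = 3092 - 3·666 = 1094 and qs = 3·666 - 88 = 1910.
Consumer surplus without the control is ½ · (3092/3 - 530) · 1502 = 1128002/3.
With the floor, consumers buy 1094 units at 666, so CS = ½ · (3092/3 - 666) · 1094 = 598418/3.
Change in consumer surplus = 598418/3 - 1128002/3 = -176528.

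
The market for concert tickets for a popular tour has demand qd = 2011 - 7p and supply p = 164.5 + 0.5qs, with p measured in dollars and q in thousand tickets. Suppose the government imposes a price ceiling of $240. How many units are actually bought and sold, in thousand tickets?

Rearranging supply gives qs = 2p - 329. Equilibrium: 2011 - 7p = 2p - 329, so 2340 = 9p and p* = 260, q* = 191.
The ceiling of 240 is below the equilibrium price 260, so it binds.
At p = 240: qd = 2011 - 7·240 = 331 and qs = 2·240 - 329 = 151.
The quantity actually transacted is the short side, supply: 151.

151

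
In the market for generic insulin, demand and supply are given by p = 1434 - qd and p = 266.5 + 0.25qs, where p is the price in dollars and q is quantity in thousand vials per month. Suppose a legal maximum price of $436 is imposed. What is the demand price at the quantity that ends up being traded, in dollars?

756

Rearranging demand gives qd = 1434 - p; rearranging supply gives qs = 4p - 1066. Setting quantity demanded equal to quantity supplied, 1434 - p = 4p - 1066, gives p* = 500 and q* = 934.
Because the ceiling (436) lies below the market-clearing price, it is binding.
At p = 436: qd = 1434 - 436 = 998 and qs = 4·436 - 1066 = 678.
Only 678 units reach the market. On the demand curve, the marginal buyer's willingness to pay at q = 678 is (1434 - 678) = 756.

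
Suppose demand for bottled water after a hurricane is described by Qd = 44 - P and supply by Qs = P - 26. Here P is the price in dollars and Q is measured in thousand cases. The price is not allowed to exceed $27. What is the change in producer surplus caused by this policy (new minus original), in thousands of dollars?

In a free market, 44 - P = P - 26 gives the equilibrium P* = 35, Q* = 9.
The ceiling of 27 is below the equilibrium price 35, so it binds.
At P = 27: Qd = 44 - 27 = 17 and Qs = 27 - 26 = 1.
Producer surplus without the control is ½ · (35 - 26) · 9 = 40.5.
With the ceiling, producers sell 1 units at 27, so PS = ½ · (27 - 26) · 1 = 0.5.
Change in producer surplus = 0.5 - 40.5 = -40.

-40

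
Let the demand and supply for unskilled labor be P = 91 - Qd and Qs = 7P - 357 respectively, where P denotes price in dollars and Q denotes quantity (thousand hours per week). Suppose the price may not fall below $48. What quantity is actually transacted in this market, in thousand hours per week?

Rearranging demand gives Qd = 91 - P. Without the control the market clears where 91 - P = 7P - 357, i.e. P* = 56 and Q* = 35.
The floor of 48 is below the equilibrium price 56, so it is not binding; the market clears at P* = 56, Q* = 35.

35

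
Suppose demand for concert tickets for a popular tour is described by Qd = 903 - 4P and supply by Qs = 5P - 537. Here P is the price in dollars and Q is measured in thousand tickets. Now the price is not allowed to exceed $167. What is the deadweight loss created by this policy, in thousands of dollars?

Setting quantity demanded equal to quantity supplied, 903 - 4P = 5P - 537, gives P* = 160 and Q* = 263.
Since 167 is above P* = 160, the ceiling does not bind and the free-market outcome prevails.
Since the control does not bind, no trades are prevented and deadweight loss is zero.

0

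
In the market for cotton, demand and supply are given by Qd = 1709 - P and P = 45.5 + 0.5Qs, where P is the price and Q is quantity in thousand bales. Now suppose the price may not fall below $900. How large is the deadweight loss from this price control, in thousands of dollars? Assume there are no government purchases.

67500

Rearranging supply gives Qs = 2P - 91. Without the control the market clears where 1709 - P = 2P - 91, i.e. P* = 600 and Q* = 1109.
Since 900 > 600, the floor is binding.
At P = 900: Qd = 1709 - 900 = 809 and Qs = 2·900 - 91 = 1709.
Quantity traded falls to 809. At Q = 809 the demand price is 1709 - 809 = 900 and the supply price is (91 + 809)/2 = 450.
Deadweight loss = ½ · (900 - 450) · (1109 - 809) = ½ · 450 · 300 = 67500.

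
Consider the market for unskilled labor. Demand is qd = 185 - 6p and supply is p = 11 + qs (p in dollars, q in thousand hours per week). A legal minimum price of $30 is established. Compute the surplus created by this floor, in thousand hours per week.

14

Rearranging supply gives qs = p - 11. Equilibrium: 185 - 6p = p - 11, so 196 = 7p and p* = 28, q* = 17.
The floor of 30 is above the equilibrium price 28, so it binds.
At p = 30: qd = 185 - 6·30 = 5 and qs = 30 - 11 = 19.
Surplus = qs - qd = 19 - 5 = 14.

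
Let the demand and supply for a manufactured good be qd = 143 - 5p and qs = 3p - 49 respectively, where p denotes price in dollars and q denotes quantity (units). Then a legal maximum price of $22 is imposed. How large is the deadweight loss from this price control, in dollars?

Equilibrium: 143 - 5p = 3p - 49, so 192 = 8p and p* = 24, q* = 23.
Because the ceiling (22) lies below the market-clearing price, it is binding.
At p = 22: qd = 143 - 5·22 = 33 and qs = 3·22 - 49 = 17.
Quantity traded falls to 17. At q = 17 the demand price is (143 - 17)/5 = 25.2 and the supply price is (49 + 17)/3 = 22.
Deadweight loss = ½ · (25.2 - 22) · (23 - 17) = ½ · 3.2 · 6 = 9.6.

9.6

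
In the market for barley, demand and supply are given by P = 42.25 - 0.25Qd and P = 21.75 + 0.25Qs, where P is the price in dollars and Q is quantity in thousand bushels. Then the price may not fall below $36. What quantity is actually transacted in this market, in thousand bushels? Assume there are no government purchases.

Rearranging demand gives Qd = 169 - 4P; rearranging supply gives Qs = 4P - 87. Equilibrium: 169 - 4P = 4P - 87, so 256 = 8P and P* = 32, Q* = 41.
Since 36 > 32, the floor is binding.
At P = 36: Qd = 169 - 4·36 = 25 and Qs = 4·36 - 87 = 57.
The quantity actually transacted is the short side, demand: 25.

25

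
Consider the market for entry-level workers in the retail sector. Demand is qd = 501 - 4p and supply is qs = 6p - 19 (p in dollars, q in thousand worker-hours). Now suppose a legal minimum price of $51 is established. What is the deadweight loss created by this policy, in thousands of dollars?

0

Equilibrium: 501 - 4p = 6p - 19, so 520 = 10p and p* = 52, q* = 293.
The floor of 51 is below the equilibrium price 52, so it is not binding; the market clears at p* = 52, q* = 293.
Since the control does not bind, no trades are prevented and deadweight loss is zero.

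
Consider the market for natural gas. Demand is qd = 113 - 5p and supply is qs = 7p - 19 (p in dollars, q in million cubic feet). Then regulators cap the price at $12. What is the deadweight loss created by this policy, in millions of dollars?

In a free market, 113 - 5p = 7p - 19 gives the equilibrium p* = 11, q* = 58.
Since 12 is above p* = 11, the ceiling does not bind and the free-market outcome prevails.
Since the control does not bind, no trades are prevented and deadweight loss is zero.

0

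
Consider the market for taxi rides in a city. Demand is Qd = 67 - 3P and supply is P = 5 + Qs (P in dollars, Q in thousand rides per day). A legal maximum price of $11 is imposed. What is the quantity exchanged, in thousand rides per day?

6

Rearranging supply gives Qs = P - 5. Equilibrium: 67 - 3P = P - 5, so 72 = 4P and P* = 18, Q* = 13.
The ceiling of 11 is below the equilibrium price 18, so it binds.
At P = 11: Qd = 67 - 3·11 = 34 and Qs = 11 - 5 = 6.
The quantity actually transacted is the short side, supply: 6.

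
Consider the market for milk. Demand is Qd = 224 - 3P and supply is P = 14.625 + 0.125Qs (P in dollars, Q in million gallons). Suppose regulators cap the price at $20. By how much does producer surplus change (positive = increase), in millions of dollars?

-957

Rearranging supply gives Qs = 8P - 117. Without the control the market clears where 224 - 3P = 8P - 117, i.e. P* = 31 and Q* = 131.
Because the ceiling (20) lies below the market-clearing price, it is binding.
At P = 20: Qd = 224 - 3·20 = 164 and Qs = 8·20 - 117 = 43.
Producer surplus without the control is ½ · (31 - 14.625) · 131 = 1072.5625.
With the ceiling, producers sell 43 units at 20, so PS = ½ · (20 - 14.625) · 43 = 115.5625.
Change in producer surplus = 115.5625 - 1072.5625 = -957.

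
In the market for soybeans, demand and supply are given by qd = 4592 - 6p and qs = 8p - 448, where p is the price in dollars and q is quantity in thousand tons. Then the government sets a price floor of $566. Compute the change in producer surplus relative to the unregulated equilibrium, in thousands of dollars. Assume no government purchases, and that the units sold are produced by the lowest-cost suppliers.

150895

In a free market, 4592 - 6p = 8p - 448 gives the equilibrium p* = 360, q* = 2432.
Since 566 > 360, the floor is binding.
At p = 566: qd = 4592 - 6·566 = 1196 and qs = 8·566 - 448 = 4080.
Producer surplus without the control is ½ · (360 - 56) · 2432 = 369664.
With the floor, 1196 units are sold at 566. The supply price at q = 1196 is 205.5, so PS = ½ · [(566 - 56) + (566 - 205.5)] · 1196 = 520559.
Change in producer surplus = 520559 - 369664 = 150895.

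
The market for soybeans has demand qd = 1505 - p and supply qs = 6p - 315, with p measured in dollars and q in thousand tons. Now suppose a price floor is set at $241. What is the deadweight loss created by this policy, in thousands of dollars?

0

Equilibrium: 1505 - p = 6p - 315, so 1820 = 7p and p* = 260, q* = 1245.
Since 241 is below p* = 260, the floor does not bind and the free-market outcome prevails.
Since the control does not bind, no trades are prevented and deadweight loss is zero.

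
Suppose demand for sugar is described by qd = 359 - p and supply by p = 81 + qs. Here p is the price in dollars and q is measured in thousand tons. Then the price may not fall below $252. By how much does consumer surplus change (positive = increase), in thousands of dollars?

-3936

Rearranging supply gives qs = p - 81. Equilibrium: 359 - p = p - 81, so 440 = 2p and p* = 220, q* = 139.
Since 252 > 220, the floor is binding.
At p = 252: qd = 359 - 252 = 107 and qs = 252 - 81 = 171.
Consumer surplus without the control is ½ · (359 - 220) · 139 = 9660.5.
With the floor, consumers buy 107 units at 252, so CS = ½ · (359 - 252) · 107 = 5724.5.
Change in consumer surplus = 5724.5 - 9660.5 = -3936.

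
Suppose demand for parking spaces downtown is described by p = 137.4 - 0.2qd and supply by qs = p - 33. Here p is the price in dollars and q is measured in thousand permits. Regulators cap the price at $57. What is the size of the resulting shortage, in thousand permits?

378

Rearranging demand gives qd = 687 - 5p. Setting quantity demanded equal to quantity supplied, 687 - 5p = p - 33, gives p* = 120 and q* = 87.
The ceiling of 57 is below the equilibrium price 120, so it binds.
At p = 57: qd = 687 - 5·57 = 402 and qs = 57 - 33 = 24.
Shortage = qd - qs = 402 - 24 = 378.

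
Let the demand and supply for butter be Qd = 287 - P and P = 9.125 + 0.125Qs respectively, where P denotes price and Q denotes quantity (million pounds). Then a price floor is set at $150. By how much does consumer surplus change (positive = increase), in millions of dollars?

-21120

Rearranging supply gives Qs = 8P - 73. Without the control the market clears where 287 - P = 8P - 73, i.e. P* = 40 and Q* = 247.
Since 150 > 40, the floor is binding.
At P = 150: Qd = 287 - 150 = 137 and Qs = 8·150 - 73 = 1127.
Consumer surplus without the control is ½ · (287 - 40) · 247 = 30504.5.
With the floor, consumers buy 137 units at 150, so CS = ½ · (287 - 150) · 137 = 9384.5.
Change in consumer surplus = 9384.5 - 30504.5 = -21120.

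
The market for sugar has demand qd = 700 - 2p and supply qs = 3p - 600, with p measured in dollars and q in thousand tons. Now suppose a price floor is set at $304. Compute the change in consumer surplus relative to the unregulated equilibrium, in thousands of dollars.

-5984

Setting quantity demanded equal to quantity supplied, 700 - 2p = 3p - 600, gives p* = 260 and q* = 180.
Because the floor (304) lies above the market-clearing price, it is binding.
At p = 304: qd = 700 - 2·304 = 92 and qs = 3·304 - 600 = 312.
Consumer surplus without the control is ½ · (350 - 260) · 180 = 8100.
With the floor, consumers buy 92 units at 304, so CS = ½ · (350 - 304) · 92 = 2116.
Change in consumer surplus = 2116 - 8100 = -5984.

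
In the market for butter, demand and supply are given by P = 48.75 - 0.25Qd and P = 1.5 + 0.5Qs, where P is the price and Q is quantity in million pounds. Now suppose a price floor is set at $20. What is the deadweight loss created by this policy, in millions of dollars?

0

Rearranging demand gives Qd = 195 - 4P; rearranging supply gives Qs = 2P - 3. Without the control the market clears where 195 - 4P = 2P - 3, i.e. P* = 33 and Q* = 63.
Since 20 is below P* = 33, the floor does not bind and the free-market outcome prevails.
Since the control does not bind, no trades are prevented and deadweight loss is zero.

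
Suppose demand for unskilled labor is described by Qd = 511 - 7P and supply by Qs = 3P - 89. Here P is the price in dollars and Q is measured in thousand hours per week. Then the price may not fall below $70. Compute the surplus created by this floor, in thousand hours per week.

100

Without the control the market clears where 511 - 7P = 3P - 89, i.e. P* = 60 and Q* = 91.
The floor of 70 is above the equilibrium price 60, so it binds.
At P = 70: Qd = 511 - 7·70 = 21 and Qs = 3·70 - 89 = 121.
Surplus = Qs - Qd = 121 - 21 = 100.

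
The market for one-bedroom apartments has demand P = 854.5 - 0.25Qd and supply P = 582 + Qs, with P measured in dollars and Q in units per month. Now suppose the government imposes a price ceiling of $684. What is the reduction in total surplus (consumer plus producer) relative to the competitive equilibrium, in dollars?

8410

Rearranging demand gives Qd = 3418 - 4P; rearranging supply gives Qs = P - 582. In a free market, 3418 - 4P = P - 582 gives the equilibrium P* = 800, Q* = 218.
Since 684 < 800, the ceiling is binding.
At P = 684: Qd = 3418 - 4·684 = 682 and Qs = 684 - 582 = 102.
Quantity traded falls to 102. At Q = 102 the demand price is (3418 - 102)/4 = 829 and the supply price is 582 + 102 = 684.
Deadweight loss = ½ · (829 - 684) · (218 - 102) = ½ · 145 · 116 = 8410.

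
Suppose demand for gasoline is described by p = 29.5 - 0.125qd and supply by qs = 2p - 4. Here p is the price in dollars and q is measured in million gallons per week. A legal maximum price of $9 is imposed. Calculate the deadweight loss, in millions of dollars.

281.25

Rearranging demand gives qd = 236 - 8p. Without the control the market clears where 236 - 8p = 2p - 4, i.e. p* = 24 and q* = 44.
Since 9 < 24, the ceiling is binding.
At p = 9: qd = 236 - 8·9 = 164 and qs = 2·9 - 4 = 14.
Quantity traded falls to 14. At q = 14 the demand price is (236 - 14)/8 = 27.75 and the supply price is (4 + 14)/2 = 9.
Deadweight loss = ½ · (27.75 - 9) · (44 - 14) = ½ · 18.75 · 30 = 281.25.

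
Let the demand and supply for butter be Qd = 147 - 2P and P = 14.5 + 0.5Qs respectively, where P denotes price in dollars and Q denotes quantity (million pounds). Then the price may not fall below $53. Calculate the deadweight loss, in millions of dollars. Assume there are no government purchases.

162

Rearranging supply gives Qs = 2P - 29. Without the control the market clears where 147 - 2P = 2P - 29, i.e. P* = 44 and Q* = 59.
The floor of 53 is above the equilibrium price 44, so it binds.
At P = 53: Qd = 147 - 2·53 = 41 and Qs = 2·53 - 29 = 77.
Quantity traded falls to 41. At Q = 41 the demand price is (147 - 41)/2 = 53 and the supply price is (29 + 41)/2 = 35.
Deadweight loss = ½ · (53 - 35) · (59 - 41) = ½ · 18 · 18 = 162.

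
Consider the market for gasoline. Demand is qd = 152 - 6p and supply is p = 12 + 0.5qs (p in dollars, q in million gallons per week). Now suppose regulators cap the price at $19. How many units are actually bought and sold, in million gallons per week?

Rearranging supply gives qs = 2p - 24. In a free market, 152 - 6p = 2p - 24 gives the equilibrium p* = 22, q* = 20.
The ceiling of 19 is below the equilibrium price 22, so it binds.
At p = 19: qd = 152 - 6·19 = 38 and qs = 2·19 - 24 = 14.
The quantity actually transacted is the short side, supply: 14.

14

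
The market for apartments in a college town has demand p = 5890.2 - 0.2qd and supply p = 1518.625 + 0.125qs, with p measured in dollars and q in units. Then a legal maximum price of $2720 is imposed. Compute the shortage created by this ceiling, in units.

6240

Rearranging demand gives qd = 29451 - 5p; rearranging supply gives qs = 8p - 12149. Equilibrium: 29451 - 5p = 8p - 12149, so 41600 = 13p and p* = 3200, q* = 13451.
Because the ceiling (2720) lies below the market-clearing price, it is binding.
At p = 2720: qd = 29451 - 5·2720 = 15851 and qs = 8·2720 - 12149 = 9611.
Shortage = qd - qs = 15851 - 9611 = 6240.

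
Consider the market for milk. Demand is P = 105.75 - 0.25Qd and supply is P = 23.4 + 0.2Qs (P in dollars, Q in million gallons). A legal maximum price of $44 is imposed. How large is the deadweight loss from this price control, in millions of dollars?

1440

Rearranging demand gives Qd = 423 - 4P; rearranging supply gives Qs = 5P - 117. In a free market, 423 - 4P = 5P - 117 gives the equilibrium P* = 60, Q* = 183.
The ceiling of 44 is below the equilibrium price 60, so it binds.
At P = 44: Qd = 423 - 4·44 = 247 and Qs = 5·44 - 117 = 103.
Quantity traded falls to 103. At Q = 103 the demand price is (423 - 103)/4 = 80 and the supply price is (117 + 103)/5 = 44.
Deadweight loss = ½ · (80 - 44) · (183 - 103) = ½ · 36 · 80 = 1440.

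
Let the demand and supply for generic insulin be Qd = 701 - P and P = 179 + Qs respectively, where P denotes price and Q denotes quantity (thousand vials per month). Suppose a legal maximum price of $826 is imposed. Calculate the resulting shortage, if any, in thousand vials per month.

Rearranging supply gives Qs = P - 179. Setting quantity demanded equal to quantity supplied, 701 - P = P - 179, gives P* = 440 and Q* = 261.
Since 826 is above P* = 440, the ceiling does not bind and the free-market outcome prevails.
Since the control does not bind, there is no shortage.

0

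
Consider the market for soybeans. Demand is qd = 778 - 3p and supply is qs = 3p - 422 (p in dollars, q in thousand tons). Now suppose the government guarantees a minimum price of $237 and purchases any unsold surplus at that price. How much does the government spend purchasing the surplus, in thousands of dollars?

In a free market, 778 - 3p = 3p - 422 gives the equilibrium p* = 200, q* = 178.
The floor of 237 is above the equilibrium price 200, so it binds.
At p = 237: qd = 778 - 3·237 = 67 and qs = 3·237 - 422 = 289.
Surplus = qs - qd = 222.
Government expenditure = surplus × support price = 222 × 237 = 52614.

52614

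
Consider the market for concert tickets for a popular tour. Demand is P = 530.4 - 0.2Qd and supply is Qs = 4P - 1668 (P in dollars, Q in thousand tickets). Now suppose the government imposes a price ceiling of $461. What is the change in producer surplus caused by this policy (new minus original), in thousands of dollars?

Rearranging demand gives Qd = 2652 - 5P. Without the control the market clears where 2652 - 5P = 4P - 1668, i.e. P* = 480 and Q* = 252.
Because the ceiling (461) lies below the market-clearing price, it is binding.
At P = 461: Qd = 2652 - 5·461 = 347 and Qs = 4·461 - 1668 = 176.
Producer surplus without the control is ½ · (480 - 417) · 252 = 7938.
With the ceiling, producers sell 176 units at 461, so PS = ½ · (461 - 417) · 176 = 3872.
Change in producer surplus = 3872 - 7938 = -4066.

-4066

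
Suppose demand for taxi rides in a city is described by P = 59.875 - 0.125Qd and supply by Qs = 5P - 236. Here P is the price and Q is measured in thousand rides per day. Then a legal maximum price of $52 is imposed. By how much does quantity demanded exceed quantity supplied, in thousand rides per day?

Rearranging demand gives Qd = 479 - 8P. Without the control the market clears where 479 - 8P = 5P - 236, i.e. P* = 55 and Q* = 39.
Because the ceiling (52) lies below the market-clearing price, it is binding.
At P = 52: Qd = 479 - 8·52 = 63 and Qs = 5·52 - 236 = 24.
Shortage = Qd - Qs = 63 - 24 = 39.

39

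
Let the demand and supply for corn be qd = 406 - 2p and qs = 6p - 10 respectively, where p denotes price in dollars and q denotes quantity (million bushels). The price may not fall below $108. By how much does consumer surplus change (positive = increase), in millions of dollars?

Without the control the market clears where 406 - 2p = 6p - 10, i.e. p* = 52 and q* = 302.
The floor of 108 is above the equilibrium price 52, so it binds.
At p = 108: qd = 406 - 2·108 = 190 and qs = 6·108 - 10 = 638.
Consumer surplus without the control is ½ · (203 - 52) · 302 = 22801.
With the floor, consumers buy 190 units at 108, so CS = ½ · (203 - 108) · 190 = 9025.
Change in consumer surplus = 9025 - 22801 = -13776.

-13776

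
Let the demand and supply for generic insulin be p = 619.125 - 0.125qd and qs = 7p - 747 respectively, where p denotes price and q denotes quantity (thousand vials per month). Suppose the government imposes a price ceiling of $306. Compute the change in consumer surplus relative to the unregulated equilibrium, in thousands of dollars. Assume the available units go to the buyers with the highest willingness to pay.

Rearranging demand gives qd = 4953 - 8p. In a free market, 4953 - 8p = 7p - 747 gives the equilibrium p* = 380, q* = 1913.
Since 306 < 380, the ceiling is binding.
At p = 306: qd = 4953 - 8·306 = 2505 and qs = 7·306 - 747 = 1395.
Consumer surplus without the control is ½ · (619.125 - 380) · 1913 = 228723.0625.
With the ceiling, 1395 units are sold at 306 (assume they go to the highest-value buyers). The demand price at q = 1395 is 444.75, so CS = ½ · [(619.125 - 306) + (444.75 - 306)] · 1395 = 315182.8125.
Change in consumer surplus = 315182.8125 - 228723.0625 = 86459.75.

86459.75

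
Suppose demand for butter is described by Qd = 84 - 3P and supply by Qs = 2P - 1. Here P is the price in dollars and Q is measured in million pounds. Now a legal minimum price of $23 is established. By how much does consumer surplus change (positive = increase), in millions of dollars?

-144

In a free market, 84 - 3P = 2P - 1 gives the equilibrium P* = 17, Q* = 33.
Because the floor (23) lies above the market-clearing price, it is binding.
At P = 23: Qd = 84 - 3·23 = 15 and Qs = 2·23 - 1 = 45.
Consumer surplus without the control is ½ · (28 - 17) · 33 = 181.5.
With the floor, consumers buy 15 units at 23, so CS = ½ · (28 - 23) · 15 = 37.5.
Change in consumer surplus = 37.5 - 181.5 = -144.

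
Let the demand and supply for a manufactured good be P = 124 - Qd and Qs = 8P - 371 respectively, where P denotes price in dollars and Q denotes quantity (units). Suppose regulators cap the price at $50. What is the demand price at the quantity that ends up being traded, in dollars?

95

Rearranging demand gives Qd = 124 - P. Setting quantity demanded equal to quantity supplied, 124 - P = 8P - 371, gives P* = 55 and Q* = 69.
Since 50 < 55, the ceiling is binding.
At P = 50: Qd = 124 - 50 = 74 and Qs = 8·50 - 371 = 29.
Only 29 units reach the market. On the demand curve, the marginal buyer's willingness to pay at Q = 29 is (124 - 29) = 95.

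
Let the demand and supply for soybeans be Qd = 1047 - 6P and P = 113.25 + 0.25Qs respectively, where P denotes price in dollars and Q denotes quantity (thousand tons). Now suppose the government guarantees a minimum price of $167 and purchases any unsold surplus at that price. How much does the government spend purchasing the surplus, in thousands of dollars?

Rearranging supply gives Qs = 4P - 453. Equilibrium: 1047 - 6P = 4P - 453, so 1500 = 10P and P* = 150, Q* = 147.
The floor of 167 is above the equilibrium price 150, so it binds.
At P = 167: Qd = 1047 - 6·167 = 45 and Qs = 4·167 - 453 = 215.
Surplus = Qs - Qd = 170.
Government expenditure = surplus × support price = 170 × 167 = 28390.

28390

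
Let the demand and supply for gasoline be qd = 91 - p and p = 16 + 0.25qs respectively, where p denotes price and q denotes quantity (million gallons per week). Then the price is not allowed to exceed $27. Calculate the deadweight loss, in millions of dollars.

Rearranging supply gives qs = 4p - 64. Setting quantity demanded equal to quantity supplied, 91 - p = 4p - 64, gives p* = 31 and q* = 60.
The ceiling of 27 is below the equilibrium price 31, so it binds.
At p = 27: qd = 91 - 27 = 64 and qs = 4·27 - 64 = 44.
Quantity traded falls to 44. At q = 44 the demand price is 91 - 44 = 47 and the supply price is (64 + 44)/4 = 27.
Deadweight loss = ½ · (47 - 27) · (60 - 44) = ½ · 20 · 16 = 160.

160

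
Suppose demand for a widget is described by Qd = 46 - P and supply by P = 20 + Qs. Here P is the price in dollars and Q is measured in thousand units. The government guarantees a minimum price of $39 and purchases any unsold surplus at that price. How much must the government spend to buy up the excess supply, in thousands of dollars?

468

Rearranging supply gives Qs = P - 20. Without the control the market clears where 46 - P = P - 20, i.e. P* = 33 and Q* = 13.
Since 39 > 33, the floor is binding.
At P = 39: Qd = 46 - 39 = 7 and Qs = 39 - 20 = 19.
Surplus = Qs - Qd = 12.
Government expenditure = surplus × support price = 12 × 39 = 468.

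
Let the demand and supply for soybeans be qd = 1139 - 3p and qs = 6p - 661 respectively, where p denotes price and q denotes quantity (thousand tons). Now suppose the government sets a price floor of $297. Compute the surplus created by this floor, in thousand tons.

Setting quantity demanded equal to quantity supplied, 1139 - 3p = 6p - 661, gives p* = 200 and q* = 539.
Because the floor (297) lies above the market-clearing price, it is binding.
At p = 297: qd = 1139 - 3·297 = 248 and qs = 6·297 - 661 = 1121.
Surplus = qs - qd = 1121 - 248 = 873.

873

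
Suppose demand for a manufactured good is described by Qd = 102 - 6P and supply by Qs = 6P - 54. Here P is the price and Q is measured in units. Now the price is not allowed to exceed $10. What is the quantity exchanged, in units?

6

Equilibrium: 102 - 6P = 6P - 54, so 156 = 12P and P* = 13, Q* = 24.
The ceiling of 10 is below the equilibrium price 13, so it binds.
At P = 10: Qd = 102 - 6·10 = 42 and Qs = 6·10 - 54 = 6.
The quantity actually transacted is the short side, supply: 6.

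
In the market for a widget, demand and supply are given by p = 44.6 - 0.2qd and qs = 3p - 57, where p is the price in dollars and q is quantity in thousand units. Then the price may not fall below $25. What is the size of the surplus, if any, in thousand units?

Rearranging demand gives qd = 223 - 5p. In a free market, 223 - 5p = 3p - 57 gives the equilibrium p* = 35, q* = 48.
Since 25 is below p* = 35, the floor does not bind and the free-market outcome prevails.
Since the control does not bind, there is no surplus.

0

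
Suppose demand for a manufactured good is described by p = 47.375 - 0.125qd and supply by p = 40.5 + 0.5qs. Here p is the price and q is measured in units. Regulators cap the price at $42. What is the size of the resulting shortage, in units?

40

Rearranging demand gives qd = 379 - 8p; rearranging supply gives qs = 2p - 81. Equilibrium: 379 - 8p = 2p - 81, so 460 = 10p and p* = 46, q* = 11.
The ceiling of 42 is below the equilibrium price 46, so it binds.
At p = 42: qd = 379 - 8·42 = 43 and qs = 2·42 - 81 = 3.
Shortage = qd - qs = 43 - 3 = 40.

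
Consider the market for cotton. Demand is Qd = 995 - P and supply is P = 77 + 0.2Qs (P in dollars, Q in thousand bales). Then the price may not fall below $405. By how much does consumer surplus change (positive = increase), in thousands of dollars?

-118562.5

Rearranging supply gives Qs = 5P - 385. Equilibrium: 995 - P = 5P - 385, so 1380 = 6P and P* = 230, Q* = 765.
The floor of 405 is above the equilibrium price 230, so it binds.
At P = 405: Qd = 995 - 405 = 590 and Qs = 5·405 - 385 = 1640.
Consumer surplus without the control is ½ · (995 - 230) · 765 = 292612.5.
With the floor, consumers buy 590 units at 405, so CS = ½ · (995 - 405) · 590 = 174050.
Change in consumer surplus = 174050 - 292612.5 = -118562.5.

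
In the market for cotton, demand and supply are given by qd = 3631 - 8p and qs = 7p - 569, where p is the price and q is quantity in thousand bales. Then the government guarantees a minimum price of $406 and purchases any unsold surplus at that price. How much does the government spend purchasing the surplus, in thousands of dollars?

767340

Equilibrium: 3631 - 8p = 7p - 569, so 4200 = 15p and p* = 280, q* = 1391.
The floor of 406 is above the equilibrium price 280, so it binds.
At p = 406: qd = 3631 - 8·406 = 383 and qs = 7·406 - 569 = 2273.
Surplus = qs - qd = 1890.
Government expenditure = surplus × support price = 1890 × 406 = 767340.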